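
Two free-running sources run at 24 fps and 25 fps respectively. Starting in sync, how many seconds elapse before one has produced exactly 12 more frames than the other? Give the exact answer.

12 seconds

The gap grows by |25 − 24| = 1 frame per second.
Time for a 12-frame gap: 12 ÷ (1) = 12 s.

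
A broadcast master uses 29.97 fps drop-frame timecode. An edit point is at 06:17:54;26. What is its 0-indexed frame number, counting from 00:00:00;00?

679566

As if non-drop at 30 labels/s: (6 × 3600 + 17 × 60 + 54) × 30 + 26 = 680246.
Minute boundaries passed: 377; those not divisible by 10: 377 − 37 = 340; dropped labels = 2 × 340 = 680.
Actual frame index = 680246 − 680 = 679566.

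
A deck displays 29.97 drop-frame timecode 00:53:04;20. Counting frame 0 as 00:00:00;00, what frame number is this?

Complete 10-minute blocks: 5, each 17982 frames → 89910.
Remaining 3 whole minutes in the current block: 1800 + 2 × 1798 = 5396 frames.
Within the current minute: 4 × 30 + 20 − 2 = 138 (labels ;00/;01 skipped at this minute). Total = 89910 + 5396 + 138 = 95444.

95444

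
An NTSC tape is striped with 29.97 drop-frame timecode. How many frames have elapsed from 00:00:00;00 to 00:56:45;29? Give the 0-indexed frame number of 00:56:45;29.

102077

Complete 10-minute blocks: 5, each 17982 frames → 89910.
Remaining 6 whole minutes in the current block: 1800 + 5 × 1798 = 10790 frames.
Within the current minute: 45 × 30 + 29 − 2 = 1377 (labels ;00/;01 skipped at this minute). Total = 89910 + 10790 + 1377 = 102077.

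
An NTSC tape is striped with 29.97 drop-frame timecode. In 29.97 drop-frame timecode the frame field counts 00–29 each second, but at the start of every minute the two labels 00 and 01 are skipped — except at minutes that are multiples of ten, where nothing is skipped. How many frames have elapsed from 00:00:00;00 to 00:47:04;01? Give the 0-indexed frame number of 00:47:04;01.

As if non-drop at 30 labels/s: (0 × 3600 + 47 × 60 + 4) × 30 + 1 = 84721.
Minute boundaries passed: 47; those not divisible by 10: 47 − 4 = 43; dropped labels = 2 × 43 = 86.
Actual frame index = 84721 − 86 = 84635.

84635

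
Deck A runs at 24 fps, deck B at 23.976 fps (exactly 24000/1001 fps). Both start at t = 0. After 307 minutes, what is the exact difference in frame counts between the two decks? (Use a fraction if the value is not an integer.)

442080/1001 frames

307 min = 18420 s.
A emits 24 × 18420 = 442080 frames; B emits 24000/1001 × 18420 = 442080000/1001.
Difference = 442080/1001 frames (≈ 441.6384); B is behind A.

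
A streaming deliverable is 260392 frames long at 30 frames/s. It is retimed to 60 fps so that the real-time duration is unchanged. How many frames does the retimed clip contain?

Target frames = source frames × (target rate / source rate) = 260392 × (60)/(30) = 260392 × 2 = 520784.

520784 frames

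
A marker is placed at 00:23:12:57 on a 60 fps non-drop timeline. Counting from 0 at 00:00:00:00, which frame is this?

frame 83577

Total seconds to the label: (0 × 3600 + 23 × 60 + 12) = 1392.
Frame index = 1392 × 60 + 57 = 83577.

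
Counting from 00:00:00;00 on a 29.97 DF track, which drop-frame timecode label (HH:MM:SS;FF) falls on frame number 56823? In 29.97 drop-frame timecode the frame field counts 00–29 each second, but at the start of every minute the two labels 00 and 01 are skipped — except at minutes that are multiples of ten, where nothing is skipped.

00:31:35;29

Ten DF minutes hold 17982 frames, so frame 56823 lies in block 3 (frames 53946–71927) with 2877 frames into that block.
The block's first minute is 1800 frames and the rest 1798 each; 2877 frames reaches minute 1, so 3 × 18 + 1 × 2 = 56 labels have been skipped so far.
Adding those back, label number 56823 + 56 = 56879 at 30 labels/s is 1895 s + 29 f = 0 h 31 min 35 s frame 29, i.e. 00:31:35;29.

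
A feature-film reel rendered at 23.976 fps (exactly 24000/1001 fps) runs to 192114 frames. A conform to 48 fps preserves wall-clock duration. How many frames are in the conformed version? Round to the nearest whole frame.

384612 frames

Frames at target rate = 192114 × (48) / (24000/1001) = 96153057/250 ≈ 384612.228.
Nearest whole frame: 384612.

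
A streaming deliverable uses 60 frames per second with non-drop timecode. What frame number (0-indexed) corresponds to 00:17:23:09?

Total seconds to the label: (0 × 3600 + 17 × 60 + 23) = 1043.
Frame index = 1043 × 60 + 9 = 62589.

62589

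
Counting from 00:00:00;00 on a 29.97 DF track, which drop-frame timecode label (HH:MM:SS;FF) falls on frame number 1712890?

Ten DF minutes hold 17982 frames, so frame 1712890 lies in block 95 (frames 1708290–1726271) with 4600 frames into that block.
The block's first minute is 1800 frames and the rest 1798 each; 4600 frames reaches minute 2, so 95 × 18 + 2 × 2 = 1714 labels have been skipped so far.
Adding those back, label number 1712890 + 1714 = 1714604 at 30 labels/s is 57153 s + 14 f = 15 h 52 min 33 s frame 14, i.e. 15:52:33;14.

15:52:33;14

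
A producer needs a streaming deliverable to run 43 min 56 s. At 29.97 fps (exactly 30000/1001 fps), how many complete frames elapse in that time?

79000 frames

43 min 56 s = 2636 s.
Frames = 2636 × 30000/1001 = 79080000/1001 ≈ 79000.9990.
Complete frames: 79000.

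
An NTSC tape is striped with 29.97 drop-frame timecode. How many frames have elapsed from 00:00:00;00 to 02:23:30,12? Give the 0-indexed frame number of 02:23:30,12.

As if non-drop at 30 labels/s: (2 × 3600 + 23 × 60 + 30) × 30 + 12 = 258312.
Minute boundaries passed: 143; those not divisible by 10: 143 − 14 = 129; dropped labels = 2 × 129 = 258.
Actual frame index = 258312 − 258 = 258054.

258054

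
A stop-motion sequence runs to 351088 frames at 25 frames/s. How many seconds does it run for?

Running time = 351088 / (25) = 14043.52 s.

14043.52 seconds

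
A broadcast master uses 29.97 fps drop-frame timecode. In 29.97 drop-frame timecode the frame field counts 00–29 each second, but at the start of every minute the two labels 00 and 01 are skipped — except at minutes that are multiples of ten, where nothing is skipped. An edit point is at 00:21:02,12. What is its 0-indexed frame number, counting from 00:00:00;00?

37834

Complete 10-minute blocks: 2, each 17982 frames → 35964.
Remaining 1 whole minute in the current block: 1800 + 0 × 1798 = 1800 frames.
Within the current minute: 2 × 30 + 12 − 2 = 70 (labels ;00/;01 skipped at this minute). Total = 35964 + 1800 + 70 = 37834.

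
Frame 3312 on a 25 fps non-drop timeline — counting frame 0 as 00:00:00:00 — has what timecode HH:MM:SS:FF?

3312 ÷ 25 = 132 full seconds, remainder 12 frames.
132 s = 0 h 2 min 12 s.
Timecode: 00:02:12:12.

00:02:12:12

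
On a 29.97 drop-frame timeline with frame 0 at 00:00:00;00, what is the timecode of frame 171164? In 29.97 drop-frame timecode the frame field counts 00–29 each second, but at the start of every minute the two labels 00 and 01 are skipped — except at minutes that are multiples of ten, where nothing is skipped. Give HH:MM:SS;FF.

Ten DF minutes hold 17982 frames, so frame 171164 lies in block 9 (frames 161838–179819) with 9326 frames into that block.
The block's first minute is 1800 frames and the rest 1798 each; 9326 frames reaches minute 5, so 9 × 18 + 5 × 2 = 172 labels have been skipped so far.
Adding those back, label number 171164 + 172 = 171336 at 30 labels/s is 5711 s + 6 f = 1 h 35 min 11 s frame 6, i.e. 01:35:11;06.

01:35:11;06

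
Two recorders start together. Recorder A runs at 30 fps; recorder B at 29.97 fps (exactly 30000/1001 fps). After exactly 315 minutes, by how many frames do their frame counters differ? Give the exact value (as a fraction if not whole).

81000/143 frames

315 min = 18900 s.
A emits 30 × 18900 = 567000 frames; B emits 30000/1001 × 18900 = 81000000/143.
Difference = 81000/143 frames (≈ 566.4336); B is behind A.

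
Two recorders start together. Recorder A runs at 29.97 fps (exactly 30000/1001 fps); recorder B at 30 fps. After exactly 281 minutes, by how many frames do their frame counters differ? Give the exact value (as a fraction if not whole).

505800/1001 frames

281 min = 16860 s.
A emits 30000/1001 × 16860 = 505800000/1001 frames; B emits 30 × 16860 = 505800.
Difference = 505800/1001 frames (≈ 505.2947); B is ahead of A.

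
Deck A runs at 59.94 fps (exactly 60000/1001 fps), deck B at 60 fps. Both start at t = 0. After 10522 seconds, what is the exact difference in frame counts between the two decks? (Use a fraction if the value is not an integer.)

631320/1001 frames

A emits 60000/1001 × 10522 = 631320000/1001 frames; B emits 60 × 10522 = 631320.
Difference = 631320/1001 frames (≈ 630.6893); B is ahead of A.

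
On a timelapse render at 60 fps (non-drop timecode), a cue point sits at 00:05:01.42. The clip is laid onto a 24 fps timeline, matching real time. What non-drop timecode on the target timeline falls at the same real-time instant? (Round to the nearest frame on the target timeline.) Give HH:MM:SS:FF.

00:05:01:17

Source frame index: (0×3600 + 5×60 + 1) × 60 + 42 = 18102.
Real time: 18102 / (60) = 3017/10 s.
Target frame: (3017/10) × (24) = 36204/5 ≈ 7240.800 → 7241.
At 24 labels/s: frame 7241 → 00:05:01:17.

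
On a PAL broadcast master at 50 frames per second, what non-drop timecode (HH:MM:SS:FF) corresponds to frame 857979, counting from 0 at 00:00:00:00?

857979 ÷ 50 = 17159 full seconds, remainder 29 frames.
17159 s = 4 h 45 min 59 s.
Timecode: 04:45:59:29.

04:45:59:29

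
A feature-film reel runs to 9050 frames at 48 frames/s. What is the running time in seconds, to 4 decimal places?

188.5417 seconds

Running time = 9050 × 1/48 = 4525/24 s ≈ 188.5417 s.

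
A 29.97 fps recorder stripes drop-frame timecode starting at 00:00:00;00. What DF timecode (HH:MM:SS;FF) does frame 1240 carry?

Ten DF minutes hold 17982 frames, so frame 1240 lies in block 0 (frames 0–17981) with 1240 frames into that block.
The block's first minute is 1800 frames and the rest 1798 each; 1240 frames reaches minute 0, so 0 × 18 + 0 × 2 = 0 labels have been skipped so far.
Adding those back, label number 1240 + 0 = 1240 at 30 labels/s is 41 s + 10 f = 0 h 0 min 41 s frame 10, i.e. 00:00:41;10.

00:00:41;10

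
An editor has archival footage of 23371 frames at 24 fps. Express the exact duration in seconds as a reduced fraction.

23371/24 seconds

Running time = 23371 ÷ (24) = 23371 × 1/24 = 23371/24 s.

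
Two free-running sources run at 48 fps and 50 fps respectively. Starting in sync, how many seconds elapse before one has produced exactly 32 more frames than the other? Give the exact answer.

The gap grows by |50 − 48| = 2 frames per second.
Time for a 32-frame gap: 32 ÷ (2) = 16 s.

16 seconds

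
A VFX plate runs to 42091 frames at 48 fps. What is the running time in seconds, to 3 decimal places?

876.896 seconds

Running time = 42091 × 1/48 = 42091/48 s ≈ 876.896 s.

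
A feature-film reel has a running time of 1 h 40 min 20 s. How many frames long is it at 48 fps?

288960 frames

1 h 40 min 20 s = 6020 s.
Frames = 6020 × 48 = 288960.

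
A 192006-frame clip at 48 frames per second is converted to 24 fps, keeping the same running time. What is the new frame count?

Target frames = source frames × (target rate / source rate) = 192006 × (24)/(48) = 192006 × 1/2 = 96003.

96003 frames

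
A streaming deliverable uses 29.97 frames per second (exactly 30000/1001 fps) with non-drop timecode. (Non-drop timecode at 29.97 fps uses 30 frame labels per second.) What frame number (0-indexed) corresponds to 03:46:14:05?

frame 407225

Total seconds to the label: (3 × 3600 + 46 × 60 + 14) = 13574.
Frame index = 13574 × 30 + 5 = 407225.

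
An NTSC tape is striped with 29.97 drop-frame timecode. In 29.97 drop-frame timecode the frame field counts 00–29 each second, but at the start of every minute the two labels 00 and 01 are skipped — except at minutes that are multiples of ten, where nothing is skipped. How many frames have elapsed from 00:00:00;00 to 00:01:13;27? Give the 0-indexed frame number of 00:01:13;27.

2215

Complete 10-minute blocks: 0, each 17982 frames → 0.
Remaining 1 whole minute in the current block: 1800 + 0 × 1798 = 1800 frames.
Within the current minute: 13 × 30 + 27 − 2 = 415 (labels ;00/;01 skipped at this minute). Total = 0 + 1800 + 415 = 2215.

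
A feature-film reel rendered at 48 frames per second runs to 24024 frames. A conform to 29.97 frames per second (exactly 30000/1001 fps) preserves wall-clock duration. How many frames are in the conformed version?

15000 frames

Target frames = source frames × (target rate / source rate) = 24024 × (30000/1001)/(48) = 24024 × 625/1001 = 15000.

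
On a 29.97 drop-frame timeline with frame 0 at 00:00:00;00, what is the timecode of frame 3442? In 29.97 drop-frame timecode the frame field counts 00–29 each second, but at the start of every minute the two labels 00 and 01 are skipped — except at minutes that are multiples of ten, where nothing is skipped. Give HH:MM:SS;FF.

Each 10-minute DF block holds 10 × 60 × 30 − 9 × 2 = 17982 frames. 3442 ÷ 17982 → 0 full blocks, remainder 3442.
Within the partial block the first minute is 1800 frames and each further minute 1798, so 1 further minute boundary passed. Total skipped labels = 18 × 0 + 2 × 1 = 2.
Non-drop label index = 3442 + 2 = 3444; at 30 labels/s that is 00:01:54:24, i.e. DF 00:01:54;24.

00:01:54;24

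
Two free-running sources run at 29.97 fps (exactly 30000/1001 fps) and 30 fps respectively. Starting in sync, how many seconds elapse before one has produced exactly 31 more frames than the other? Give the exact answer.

The gap grows by |30 − 30000/1001| = 30/1001 frames per second.
Time for a 31-frame gap: 31 ÷ (30/1001) = 31031/30 s.

31031/30 seconds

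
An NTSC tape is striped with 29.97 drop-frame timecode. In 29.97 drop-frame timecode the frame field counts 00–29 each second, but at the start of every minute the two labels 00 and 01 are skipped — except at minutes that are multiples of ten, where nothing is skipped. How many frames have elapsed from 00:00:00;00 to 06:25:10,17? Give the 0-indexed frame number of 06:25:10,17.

Complete 10-minute blocks: 38, each 17982 frames → 683316.
Remaining 5 whole minutes in the current block: 1800 + 4 × 1798 = 8992 frames.
Within the current minute: 10 × 30 + 17 − 2 = 315 (labels ;00/;01 skipped at this minute). Total = 683316 + 8992 + 315 = 692623.

692623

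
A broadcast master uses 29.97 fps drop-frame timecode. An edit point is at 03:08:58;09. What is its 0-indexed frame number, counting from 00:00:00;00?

339809

Complete 10-minute blocks: 18, each 17982 frames → 323676.
Remaining 8 whole minutes in the current block: 1800 + 7 × 1798 = 14386 frames.
Within the current minute: 58 × 30 + 9 − 2 = 1747 (labels ;00/;01 skipped at this minute). Total = 323676 + 14386 + 1747 = 339809.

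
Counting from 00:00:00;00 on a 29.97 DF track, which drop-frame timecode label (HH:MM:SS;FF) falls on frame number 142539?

Each 10-minute DF block holds 10 × 60 × 30 − 9 × 2 = 17982 frames. 142539 ÷ 17982 → 7 full blocks, remainder 16665.
Within the partial block the first minute is 1800 frames and each further minute 1798, so 9 further minute boundaries passed. Total skipped labels = 18 × 7 + 2 × 9 = 144.
Non-drop label index = 142539 + 144 = 142683; at 30 labels/s that is 01:19:16:03, i.e. DF 01:19:16;03.

01:19:16;03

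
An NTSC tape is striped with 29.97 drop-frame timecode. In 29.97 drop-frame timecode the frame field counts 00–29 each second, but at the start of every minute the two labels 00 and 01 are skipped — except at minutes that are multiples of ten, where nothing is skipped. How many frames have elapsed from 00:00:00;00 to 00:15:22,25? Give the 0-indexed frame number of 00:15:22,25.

27657

As if non-drop at 30 labels/s: (0 × 3600 + 15 × 60 + 22) × 30 + 25 = 27685.
Minute boundaries passed: 15; those not divisible by 10: 15 − 1 = 14; dropped labels = 2 × 14 = 28.
Actual frame index = 27685 − 28 = 27657.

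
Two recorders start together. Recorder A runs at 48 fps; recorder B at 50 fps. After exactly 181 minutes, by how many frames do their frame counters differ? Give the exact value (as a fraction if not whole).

21720 frames

181 min = 10860 s.
A emits 48 × 10860 = 521280 frames; B emits 50 × 10860 = 543000.
Difference = 21720 frames; B is ahead of A.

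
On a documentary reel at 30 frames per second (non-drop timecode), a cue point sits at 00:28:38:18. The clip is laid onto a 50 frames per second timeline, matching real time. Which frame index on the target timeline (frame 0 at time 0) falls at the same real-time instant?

frame 85930

Source frame index: (0×3600 + 28×60 + 38) × 30 + 18 = 51558.
Real time: 51558 / (30) = 8593/5 s.
Target frame: (8593/5) × (50) = 85930.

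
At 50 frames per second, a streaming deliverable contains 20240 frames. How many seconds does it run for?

Running time = 20240 / (50) = 404.8 s.

404.8 seconds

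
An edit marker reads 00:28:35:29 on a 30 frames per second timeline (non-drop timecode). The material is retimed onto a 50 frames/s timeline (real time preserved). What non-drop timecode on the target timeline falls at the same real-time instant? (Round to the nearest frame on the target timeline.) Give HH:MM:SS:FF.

00:28:35:48

Source frame index: (0×3600 + 28×60 + 35) × 30 + 29 = 51479.
Real time: 51479 / (30) = 51479/30 s.
Target frame: (51479/30) × (50) = 257395/3 ≈ 85798.333 → 85798.
At 50 labels/s: frame 85798 → 00:28:35:48.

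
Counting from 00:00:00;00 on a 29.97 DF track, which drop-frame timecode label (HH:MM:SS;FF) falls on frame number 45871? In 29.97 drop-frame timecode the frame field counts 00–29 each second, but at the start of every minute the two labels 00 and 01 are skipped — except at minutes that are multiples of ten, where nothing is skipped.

00:25:30;17

Ten DF minutes hold 17982 frames, so frame 45871 lies in block 2 (frames 35964–53945) with 9907 frames into that block.
The block's first minute is 1800 frames and the rest 1798 each; 9907 frames reaches minute 5, so 2 × 18 + 5 × 2 = 46 labels have been skipped so far.
Adding those back, label number 45871 + 46 = 45917 at 30 labels/s is 1530 s + 17 f = 0 h 25 min 30 s frame 17, i.e. 00:25:30;17.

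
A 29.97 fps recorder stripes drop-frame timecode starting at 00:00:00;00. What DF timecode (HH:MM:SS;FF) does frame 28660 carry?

Ten DF minutes hold 17982 frames, so frame 28660 lies in block 1 (frames 17982–35963) with 10678 frames into that block.
The block's first minute is 1800 frames and the rest 1798 each; 10678 frames reaches minute 5, so 1 × 18 + 5 × 2 = 28 labels have been skipped so far.
Adding those back, label number 28660 + 28 = 28688 at 30 labels/s is 956 s + 8 f = 0 h 15 min 56 s frame 8, i.e. 00:15:56;08.

00:15:56;08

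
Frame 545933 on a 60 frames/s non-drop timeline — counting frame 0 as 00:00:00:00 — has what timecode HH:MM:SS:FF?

545933 ÷ 60 = 9098 full seconds, remainder 53 frames.
9098 s = 2 h 31 min 38 s.
Timecode: 02:31:38:53.

02:31:38:53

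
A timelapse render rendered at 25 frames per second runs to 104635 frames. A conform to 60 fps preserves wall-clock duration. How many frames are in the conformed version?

251124 frames

Target frames = source frames × (target rate / source rate) = 104635 × (60)/(25) = 104635 × 12/5 = 251124.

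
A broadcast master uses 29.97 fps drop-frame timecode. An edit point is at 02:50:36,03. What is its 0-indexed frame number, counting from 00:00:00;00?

306777

Complete 10-minute blocks: 17, each 17982 frames → 305694.
Remaining 0 whole minutes in the current block: 0 frames.
Within the current minute: 36 × 30 + 3 = 1083. Total = 305694 + 0 + 1083 = 306777.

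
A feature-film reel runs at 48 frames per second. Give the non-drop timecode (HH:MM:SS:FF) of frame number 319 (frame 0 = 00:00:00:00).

00:00:06:31

319 ÷ 48 = 6 full seconds, remainder 31 frames.
6 s = 0 h 0 min 6 s.
Timecode: 00:00:06:31.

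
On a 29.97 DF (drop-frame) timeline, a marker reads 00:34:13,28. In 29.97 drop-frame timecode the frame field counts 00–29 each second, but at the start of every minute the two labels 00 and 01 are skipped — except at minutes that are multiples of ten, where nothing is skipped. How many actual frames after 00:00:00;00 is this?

61556

As if non-drop at 30 labels/s: (0 × 3600 + 34 × 60 + 13) × 30 + 28 = 61618.
Minute boundaries passed: 34; those not divisible by 10: 34 − 3 = 31; dropped labels = 2 × 31 = 62.
Actual frame index = 61618 − 62 = 61556.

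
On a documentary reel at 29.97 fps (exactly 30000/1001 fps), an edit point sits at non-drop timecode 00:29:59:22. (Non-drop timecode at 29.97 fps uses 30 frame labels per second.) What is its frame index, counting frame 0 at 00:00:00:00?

frame 53992

Total seconds to the label: (0 × 3600 + 29 × 60 + 59) = 1799.
Frame index = 1799 × 30 + 22 = 53992.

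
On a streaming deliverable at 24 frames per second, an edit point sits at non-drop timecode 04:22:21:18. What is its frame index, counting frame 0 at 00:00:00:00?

Total seconds to the label: (4 × 3600 + 22 × 60 + 21) = 15741.
Frame index = 15741 × 24 + 18 = 377802.

frame 377802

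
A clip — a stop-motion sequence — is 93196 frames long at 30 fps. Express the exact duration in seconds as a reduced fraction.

Running time = 93196 ÷ (30) = 93196 × 1/30 = 46598/15 s.

46598/15 seconds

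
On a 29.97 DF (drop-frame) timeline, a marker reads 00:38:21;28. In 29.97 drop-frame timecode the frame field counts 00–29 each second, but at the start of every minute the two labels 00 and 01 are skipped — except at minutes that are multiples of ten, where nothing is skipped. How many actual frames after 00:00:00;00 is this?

Complete 10-minute blocks: 3, each 17982 frames → 53946.
Remaining 8 whole minutes in the current block: 1800 + 7 × 1798 = 14386 frames.
Within the current minute: 21 × 30 + 28 − 2 = 656 (labels ;00/;01 skipped at this minute). Total = 53946 + 14386 + 656 = 68988.

68988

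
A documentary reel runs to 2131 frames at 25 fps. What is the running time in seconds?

Running time = 2131 / (25) = 85.24 s.

85.24 seconds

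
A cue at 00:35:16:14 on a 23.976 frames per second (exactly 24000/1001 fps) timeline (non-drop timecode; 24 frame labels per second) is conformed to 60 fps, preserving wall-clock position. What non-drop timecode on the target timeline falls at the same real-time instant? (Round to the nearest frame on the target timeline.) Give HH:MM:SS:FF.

00:35:18:42

Source frame index: (0×3600 + 35×60 + 16) × 24 + 14 = 50798.
Real time: 50798 / (24000/1001) = 25424399/12000 s.
Target frame: (25424399/12000) × (60) = 25424399/200 ≈ 127121.995 → 127122.
At 60 labels/s: frame 127122 → 00:35:18:42.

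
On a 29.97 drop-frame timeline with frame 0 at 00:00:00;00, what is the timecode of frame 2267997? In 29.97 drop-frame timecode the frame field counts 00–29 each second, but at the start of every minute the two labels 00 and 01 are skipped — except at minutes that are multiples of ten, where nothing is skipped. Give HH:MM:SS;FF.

Ten DF minutes hold 17982 frames, so frame 2267997 lies in block 126 (frames 2265732–2283713) with 2265 frames into that block.
The block's first minute is 1800 frames and the rest 1798 each; 2265 frames reaches minute 1, so 126 × 18 + 1 × 2 = 2270 labels have been skipped so far.
Adding those back, label number 2267997 + 2270 = 2270267 at 30 labels/s is 75675 s + 17 f = 21 h 1 min 15 s frame 17, i.e. 21:01:15;17.

21:01:15;17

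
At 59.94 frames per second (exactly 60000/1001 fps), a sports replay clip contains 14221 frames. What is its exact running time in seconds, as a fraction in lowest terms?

14235221/60000 seconds

Running time = 14221 ÷ (60000/1001) = 14221 × 1001/60000 = 14235221/60000 s.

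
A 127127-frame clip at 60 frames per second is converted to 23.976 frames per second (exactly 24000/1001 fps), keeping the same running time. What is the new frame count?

50800 frames

Target frames = source frames × (target rate / source rate) = 127127 × (24000/1001)/(60) = 127127 × 400/1001 = 50800.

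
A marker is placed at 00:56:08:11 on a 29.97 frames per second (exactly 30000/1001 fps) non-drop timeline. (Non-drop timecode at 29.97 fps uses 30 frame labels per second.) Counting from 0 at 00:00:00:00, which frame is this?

Total seconds to the label: (0 × 3600 + 56 × 60 + 8) = 3368.
Frame index = 3368 × 30 + 11 = 101051.

frame 101051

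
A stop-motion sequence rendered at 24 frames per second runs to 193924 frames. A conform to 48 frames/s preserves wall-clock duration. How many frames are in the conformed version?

Target frames = source frames × (target rate / source rate) = 193924 × (48)/(24) = 193924 × 2 = 387848.

387848 frames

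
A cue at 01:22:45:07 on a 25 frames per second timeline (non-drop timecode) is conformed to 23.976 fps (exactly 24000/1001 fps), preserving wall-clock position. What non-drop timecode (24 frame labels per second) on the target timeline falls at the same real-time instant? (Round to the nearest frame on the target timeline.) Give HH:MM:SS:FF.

Source frame index: (1×3600 + 22×60 + 45) × 25 + 7 = 124132.
Real time: 124132 / (25) = 124132/25 s.
Target frame: (124132/25) × (24000/1001) = 119166720/1001 ≈ 119047.672 → 119048.
At 24 labels/s: frame 119048 → 01:22:40:08.

01:22:40:08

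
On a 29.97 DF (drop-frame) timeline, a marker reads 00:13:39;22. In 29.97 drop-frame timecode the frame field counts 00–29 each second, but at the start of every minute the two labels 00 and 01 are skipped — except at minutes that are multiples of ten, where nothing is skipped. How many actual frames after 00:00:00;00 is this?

24568

As if non-drop at 30 labels/s: (0 × 3600 + 13 × 60 + 39) × 30 + 22 = 24592.
Minute boundaries passed: 13; those not divisible by 10: 13 − 1 = 12; dropped labels = 2 × 12 = 24.
Actual frame index = 24592 − 24 = 24568.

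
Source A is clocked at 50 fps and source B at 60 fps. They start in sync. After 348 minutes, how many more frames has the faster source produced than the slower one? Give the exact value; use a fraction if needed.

208800 frames

348 min = 20880 s.
A emits 50 × 20880 = 1044000 frames; B emits 60 × 20880 = 1252800.
Difference = 208800 frames; B is ahead of A.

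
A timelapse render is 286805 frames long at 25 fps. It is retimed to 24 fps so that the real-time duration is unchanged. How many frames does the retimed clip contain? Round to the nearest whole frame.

Frames at target rate = 286805 × (24) / (25) = 1376664/5 ≈ 275332.800.
Nearest whole frame: 275333.

275333 frames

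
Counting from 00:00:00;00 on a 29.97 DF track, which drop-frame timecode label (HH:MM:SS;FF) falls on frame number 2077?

Each 10-minute DF block holds 10 × 60 × 30 − 9 × 2 = 17982 frames. 2077 ÷ 17982 → 0 full blocks, remainder 2077.
Within the partial block the first minute is 1800 frames and each further minute 1798, so 1 further minute boundary passed. Total skipped labels = 18 × 0 + 2 × 1 = 2.
Non-drop label index = 2077 + 2 = 2079; at 30 labels/s that is 00:01:09:09, i.e. DF 00:01:09;09.

00:01:09;09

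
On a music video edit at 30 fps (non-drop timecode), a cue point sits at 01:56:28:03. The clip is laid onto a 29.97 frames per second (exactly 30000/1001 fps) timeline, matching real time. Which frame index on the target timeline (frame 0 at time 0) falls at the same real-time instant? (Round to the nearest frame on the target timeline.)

Source frame index: (1×3600 + 56×60 + 28) × 30 + 3 = 209643.
Real time: 209643 / (30) = 69881/10 s.
Target frame: (69881/10) × (30000/1001) = 29949000/143 ≈ 209433.566 → 209434.

frame 209434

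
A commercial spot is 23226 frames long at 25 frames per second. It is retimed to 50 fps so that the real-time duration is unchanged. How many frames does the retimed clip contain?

46452 frames

Frames at target rate = 23226 × (50) / (25) = 46452.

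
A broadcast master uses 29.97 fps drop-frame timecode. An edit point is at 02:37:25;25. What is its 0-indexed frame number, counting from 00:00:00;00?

Complete 10-minute blocks: 15, each 17982 frames → 269730.
Remaining 7 whole minutes in the current block: 1800 + 6 × 1798 = 12588 frames.
Within the current minute: 25 × 30 + 25 − 2 = 773 (labels ;00/;01 skipped at this minute). Total = 269730 + 12588 + 773 = 283091.

283091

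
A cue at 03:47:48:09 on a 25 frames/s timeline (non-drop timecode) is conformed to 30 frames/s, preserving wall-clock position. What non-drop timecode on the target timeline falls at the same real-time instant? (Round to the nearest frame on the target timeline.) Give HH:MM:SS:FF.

03:47:48:11

Source frame index: (3×3600 + 47×60 + 48) × 25 + 9 = 341709.
Real time: 341709 / (25) = 341709/25 s.
Target frame: (341709/25) × (30) = 2050254/5 ≈ 410050.800 → 410051.
At 30 labels/s: frame 410051 → 03:47:48:11.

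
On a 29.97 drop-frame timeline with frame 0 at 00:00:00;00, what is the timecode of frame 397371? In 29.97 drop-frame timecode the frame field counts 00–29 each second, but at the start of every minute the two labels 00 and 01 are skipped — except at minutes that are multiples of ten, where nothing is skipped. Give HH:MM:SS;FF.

03:40:58;27

Ten DF minutes hold 17982 frames, so frame 397371 lies in block 22 (frames 395604–413585) with 1767 frames into that block.
The block's first minute is 1800 frames and the rest 1798 each; 1767 frames reaches minute 0, so 22 × 18 + 0 × 2 = 396 labels have been skipped so far.
Adding those back, label number 397371 + 396 = 397767 at 30 labels/s is 13258 s + 27 f = 3 h 40 min 58 s frame 27, i.e. 03:40:58;27.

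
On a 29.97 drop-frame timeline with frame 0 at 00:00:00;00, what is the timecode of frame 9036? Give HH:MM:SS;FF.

00:05:01;16

Each 10-minute DF block holds 10 × 60 × 30 − 9 × 2 = 17982 frames. 9036 ÷ 17982 → 0 full blocks, remainder 9036.
Within the partial block the first minute is 1800 frames and each further minute 1798, so 5 further minute boundaries passed. Total skipped labels = 18 × 0 + 2 × 5 = 10.
Non-drop label index = 9036 + 10 = 9046; at 30 labels/s that is 00:05:01:16, i.e. DF 00:05:01;16.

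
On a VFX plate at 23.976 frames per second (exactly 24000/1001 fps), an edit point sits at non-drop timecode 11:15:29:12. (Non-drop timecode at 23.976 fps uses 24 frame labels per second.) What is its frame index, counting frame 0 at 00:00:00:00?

Total seconds to the label: (11 × 3600 + 15 × 60 + 29) = 40529.
Frame index = 40529 × 24 + 12 = 972708.

frame 972708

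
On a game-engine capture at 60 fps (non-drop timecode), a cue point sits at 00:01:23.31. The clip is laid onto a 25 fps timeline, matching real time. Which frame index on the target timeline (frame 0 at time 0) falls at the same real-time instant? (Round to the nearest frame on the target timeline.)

frame 2088

Source frame index: (0×3600 + 1×60 + 23) × 60 + 31 = 5011.
Real time: 5011 / (60) = 5011/60 s.
Target frame: (5011/60) × (25) = 25055/12 ≈ 2087.917 → 2088.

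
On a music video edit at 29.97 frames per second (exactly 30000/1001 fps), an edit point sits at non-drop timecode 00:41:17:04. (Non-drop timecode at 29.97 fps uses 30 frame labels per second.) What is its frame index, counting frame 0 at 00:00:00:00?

74314

Total seconds to the label: (0 × 3600 + 41 × 60 + 17) = 2477.
Frame index = 2477 × 30 + 4 = 74314.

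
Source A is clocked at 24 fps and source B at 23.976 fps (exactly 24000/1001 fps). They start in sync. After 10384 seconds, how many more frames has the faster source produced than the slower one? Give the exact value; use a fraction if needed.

A emits 24 × 10384 = 249216 frames; B emits 24000/1001 × 10384 = 22656000/91.
Difference = 22656/91 frames (≈ 248.9670); B is behind A.

22656/91 frames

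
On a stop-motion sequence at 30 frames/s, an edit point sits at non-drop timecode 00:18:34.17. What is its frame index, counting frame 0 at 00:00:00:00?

frame 33437

Total seconds to the label: (0 × 3600 + 18 × 60 + 34) = 1114.
Frame index = 1114 × 30 + 17 = 33437.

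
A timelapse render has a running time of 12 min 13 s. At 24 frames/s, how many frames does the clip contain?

12 min 13 s = 733 s.
Frames = 733 × 24 = 17592.

17592 frames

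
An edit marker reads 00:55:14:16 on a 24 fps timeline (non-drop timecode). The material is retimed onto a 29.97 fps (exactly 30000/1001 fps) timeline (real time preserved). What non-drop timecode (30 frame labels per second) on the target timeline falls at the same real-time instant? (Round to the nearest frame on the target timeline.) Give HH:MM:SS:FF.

00:55:11:11

Source frame index: (0×3600 + 55×60 + 14) × 24 + 16 = 79552.
Real time: 79552 / (24) = 9944/3 s.
Target frame: (9944/3) × (30000/1001) = 9040000/91 ≈ 99340.659 → 99341.
At 30 labels/s: frame 99341 → 00:55:11:11.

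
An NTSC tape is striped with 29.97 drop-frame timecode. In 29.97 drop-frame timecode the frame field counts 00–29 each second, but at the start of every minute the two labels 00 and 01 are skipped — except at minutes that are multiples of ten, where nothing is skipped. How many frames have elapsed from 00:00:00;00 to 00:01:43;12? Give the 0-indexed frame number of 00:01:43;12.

3100

As if non-drop at 30 labels/s: (0 × 3600 + 1 × 60 + 43) × 30 + 12 = 3102.
Minute boundaries passed: 1; those not divisible by 10: 1 − 0 = 1; dropped labels = 2 × 1 = 2.
Actual frame index = 3102 − 2 = 3100.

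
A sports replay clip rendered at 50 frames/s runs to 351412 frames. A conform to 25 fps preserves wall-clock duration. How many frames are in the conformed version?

175706 frames

Target frames = source frames × (target rate / source rate) = 351412 × (25)/(50) = 351412 × 1/2 = 175706.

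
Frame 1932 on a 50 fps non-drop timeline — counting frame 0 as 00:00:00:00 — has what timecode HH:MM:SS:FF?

1932 ÷ 50 = 38 full seconds, remainder 32 frames.
38 s = 0 h 0 min 38 s.
Timecode: 00:00:38:32.

00:00:38:32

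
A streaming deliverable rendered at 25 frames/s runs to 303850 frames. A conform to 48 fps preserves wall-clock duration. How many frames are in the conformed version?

Target frames = source frames × (target rate / source rate) = 303850 × (48)/(25) = 303850 × 48/25 = 583392.

583392 frames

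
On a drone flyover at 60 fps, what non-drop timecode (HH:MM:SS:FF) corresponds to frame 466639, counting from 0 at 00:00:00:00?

466639 ÷ 60 = 7777 full seconds, remainder 19 frames.
7777 s = 2 h 9 min 37 s.
Timecode: 02:09:37:19.

02:09:37:19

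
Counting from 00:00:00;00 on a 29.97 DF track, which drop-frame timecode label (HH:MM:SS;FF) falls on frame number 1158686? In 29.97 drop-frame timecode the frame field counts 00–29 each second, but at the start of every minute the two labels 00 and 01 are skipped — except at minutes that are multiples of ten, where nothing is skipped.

Ten DF minutes hold 17982 frames, so frame 1158686 lies in block 64 (frames 1150848–1168829) with 7838 frames into that block.
The block's first minute is 1800 frames and the rest 1798 each; 7838 frames reaches minute 4, so 64 × 18 + 4 × 2 = 1160 labels have been skipped so far.
Adding those back, label number 1158686 + 1160 = 1159846 at 30 labels/s is 38661 s + 16 f = 10 h 44 min 21 s frame 16, i.e. 10:44:21;16.

10:44:21;16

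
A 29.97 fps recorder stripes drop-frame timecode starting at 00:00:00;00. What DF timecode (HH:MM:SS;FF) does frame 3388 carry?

Ten DF minutes hold 17982 frames, so frame 3388 lies in block 0 (frames 0–17981) with 3388 frames into that block.
The block's first minute is 1800 frames and the rest 1798 each; 3388 frames reaches minute 1, so 0 × 18 + 1 × 2 = 2 labels have been skipped so far.
Adding those back, label number 3388 + 2 = 3390 at 30 labels/s is 113 s + 0 f = 0 h 1 min 53 s frame 0, i.e. 00:01:53;00.

00:01:53;00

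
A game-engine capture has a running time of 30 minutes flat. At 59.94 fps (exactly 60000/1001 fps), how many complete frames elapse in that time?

107892 frames

30 min = 1800 s.
Frames = 1800 × 60000/1001 = 108000000/1001 ≈ 107892.1079.
Complete frames: 107892.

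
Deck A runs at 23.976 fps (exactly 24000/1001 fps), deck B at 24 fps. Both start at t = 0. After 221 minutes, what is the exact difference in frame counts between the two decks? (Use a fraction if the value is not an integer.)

24480/77 frames

221 min = 13260 s.
A emits 24000/1001 × 13260 = 24480000/77 frames; B emits 24 × 13260 = 318240.
Difference = 24480/77 frames (≈ 317.9221); B is ahead of A.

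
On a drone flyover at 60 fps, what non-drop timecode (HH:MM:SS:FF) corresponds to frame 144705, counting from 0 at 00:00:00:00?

144705 ÷ 60 = 2411 full seconds, remainder 45 frames.
2411 s = 0 h 40 min 11 s.
Timecode: 00:40:11:45.

00:40:11:45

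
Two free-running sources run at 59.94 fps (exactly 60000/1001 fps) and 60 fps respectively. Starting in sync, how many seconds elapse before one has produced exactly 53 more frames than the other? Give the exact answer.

The gap grows by |60 − 60000/1001| = 60/1001 frames per second.
Time for a 53-frame gap: 53 ÷ (60/1001) = 53053/60 s.

53053/60 seconds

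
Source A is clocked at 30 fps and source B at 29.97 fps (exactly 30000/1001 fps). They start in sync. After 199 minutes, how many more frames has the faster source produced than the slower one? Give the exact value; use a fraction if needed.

358200/1001 frames

199 min = 11940 s.
A emits 30 × 11940 = 358200 frames; B emits 30000/1001 × 11940 = 358200000/1001.
Difference = 358200/1001 frames (≈ 357.8422); B is behind A.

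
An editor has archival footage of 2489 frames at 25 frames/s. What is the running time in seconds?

99.56 seconds

Running time = 2489 / (25) = 99.56 s.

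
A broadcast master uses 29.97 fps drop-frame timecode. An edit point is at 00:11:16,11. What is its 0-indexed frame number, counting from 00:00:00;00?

20271

Complete 10-minute blocks: 1, each 17982 frames → 17982.
Remaining 1 whole minute in the current block: 1800 + 0 × 1798 = 1800 frames.
Within the current minute: 16 × 30 + 11 − 2 = 489 (labels ;00/;01 skipped at this minute). Total = 17982 + 1800 + 489 = 20271.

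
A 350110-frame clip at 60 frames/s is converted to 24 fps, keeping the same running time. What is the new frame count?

140044 frames

Target frames = source frames × (target rate / source rate) = 350110 × (24)/(60) = 350110 × 2/5 = 140044.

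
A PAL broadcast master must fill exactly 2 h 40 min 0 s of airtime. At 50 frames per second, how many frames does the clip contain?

2 h 40 min 0 s = 9600 s.
Frames = 9600 × 50 = 480000.

480000 frames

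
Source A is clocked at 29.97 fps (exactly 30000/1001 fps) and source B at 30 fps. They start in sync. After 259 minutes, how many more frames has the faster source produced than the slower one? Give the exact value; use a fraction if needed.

259 min = 15540 s.
A emits 30000/1001 × 15540 = 66600000/143 frames; B emits 30 × 15540 = 466200.
Difference = 66600/143 frames (≈ 465.7343); B is ahead of A.

66600/143 frames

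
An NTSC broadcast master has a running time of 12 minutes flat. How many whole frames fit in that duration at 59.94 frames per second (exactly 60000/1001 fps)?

12 min = 720 s.
Frames = 720 × 60000/1001 = 43200000/1001 ≈ 43156.8432.
Complete frames: 43156.

43156 frames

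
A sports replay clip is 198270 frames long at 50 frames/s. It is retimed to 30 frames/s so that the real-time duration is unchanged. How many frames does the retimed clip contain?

118962 frames

Target frames = source frames × (target rate / source rate) = 198270 × (30)/(50) = 198270 × 3/5 = 118962.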